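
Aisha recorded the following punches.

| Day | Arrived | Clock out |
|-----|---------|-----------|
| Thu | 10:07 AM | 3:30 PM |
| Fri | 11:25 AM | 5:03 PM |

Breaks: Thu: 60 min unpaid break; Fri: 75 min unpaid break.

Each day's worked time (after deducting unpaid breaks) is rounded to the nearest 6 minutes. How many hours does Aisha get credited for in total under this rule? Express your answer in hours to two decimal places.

Thu: 10:07 AM–3:30 PM = 5 h 23 min − 60 min = 4 h 23 min → rounds to 4 h 24 min
Fri: 11:25 AM–5:03 PM = 5 h 38 min − 75 min = 4 h 23 min → rounds to 4 h 24 min
Total credited: 8 h 48 min.

8.80 hours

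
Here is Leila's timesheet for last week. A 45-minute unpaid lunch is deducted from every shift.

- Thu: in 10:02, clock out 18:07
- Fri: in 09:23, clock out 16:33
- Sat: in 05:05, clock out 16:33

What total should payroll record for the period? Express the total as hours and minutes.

24 h 28 min

Thu: 10:02–18:07 = 8 h 5 min; less 45 min break → 7 h 20 min
Fri: 09:23–16:33 = 7 h 10 min; less 45 min break → 6 h 25 min
Sat: 05:05–16:33 = 11 h 28 min; less 45 min break → 10 h 43 min
Total: 7 h 20 min + 6 h 25 min + 10 h 43 min = 24 h 28 min.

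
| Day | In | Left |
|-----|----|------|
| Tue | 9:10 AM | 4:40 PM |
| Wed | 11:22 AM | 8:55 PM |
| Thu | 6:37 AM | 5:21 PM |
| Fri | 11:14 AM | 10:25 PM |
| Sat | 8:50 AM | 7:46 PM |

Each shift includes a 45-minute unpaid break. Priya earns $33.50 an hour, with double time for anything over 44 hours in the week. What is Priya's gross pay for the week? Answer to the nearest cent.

$1618.05

Tue: 9:10 AM–4:40 PM = 7 h 30 min; less 45 min break → 6 h 45 min
Wed: 11:22 AM–8:55 PM = 9 h 33 min; less 45 min break → 8 h 48 min
Thu: 6:37 AM–5:21 PM = 10 h 44 min; less 45 min break → 9 h 59 min
Fri: 11:14 AM–10:25 PM = 11 h 11 min; less 45 min break → 10 h 26 min
Sat: 8:50 AM–7:46 PM = 10 h 56 min; less 45 min break → 10 h 11 min
Total worked: 46 h 9 min = 2769 min.
Regular 44 h 0 min = 2640 min at $33.50/h; overtime 2 h 9 min = 129 min at $67.00/h.
Pay = (2640 × $33.50 + 129 × $67.00) ÷ 60 = $1618.05.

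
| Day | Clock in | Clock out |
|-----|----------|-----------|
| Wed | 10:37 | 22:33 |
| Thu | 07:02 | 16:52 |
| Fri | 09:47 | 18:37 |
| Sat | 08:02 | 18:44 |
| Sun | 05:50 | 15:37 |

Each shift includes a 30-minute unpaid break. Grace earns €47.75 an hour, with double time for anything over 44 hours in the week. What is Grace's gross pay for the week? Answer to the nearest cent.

Wed: 10:37–22:33 = 11 h 56 min; less 30 min break → 11 h 26 min
Thu: 07:02–16:52 = 9 h 50 min; less 30 min break → 9 h 20 min
Fri: 09:47–18:37 = 8 h 50 min; less 30 min break → 8 h 20 min
Sat: 08:02–18:44 = 10 h 42 min; less 30 min break → 10 h 12 min
Sun: 05:50–15:37 = 9 h 47 min; less 30 min break → 9 h 17 min
Total worked: 48 h 35 min = 2915 min.
Regular 44 h 0 min = 2640 min at €47.75/h; overtime 4 h 35 min = 275 min at €95.50/h.
Pay = (2640 × €47.75 + 275 × €95.50) ÷ 60 = €2538.71.

€2538.71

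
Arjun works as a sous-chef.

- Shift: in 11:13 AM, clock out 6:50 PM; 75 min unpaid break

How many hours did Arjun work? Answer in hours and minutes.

Shift: 11:13 AM–6:50 PM = 7 h 37 min; less 75 min break → 6 h 22 min

6 h 22 min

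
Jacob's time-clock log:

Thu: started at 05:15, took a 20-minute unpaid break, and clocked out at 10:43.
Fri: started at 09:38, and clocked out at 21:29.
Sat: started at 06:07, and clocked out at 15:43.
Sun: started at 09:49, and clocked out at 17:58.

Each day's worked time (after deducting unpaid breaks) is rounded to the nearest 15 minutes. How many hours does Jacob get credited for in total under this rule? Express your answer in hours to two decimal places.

Thu: 05:15–10:43 = 5 h 28 min − 20 min = 5 h 8 min → rounds to 5 h 15 min
Fri: 09:38–21:29 = 11 h 51 min → rounds to 11 h 45 min
Sat: 06:07–15:43 = 9 h 36 min → rounds to 9 h 30 min
Sun: 09:49–17:58 = 8 h 9 min → rounds to 8 h 15 min
Total credited: 34 h 45 min.

34.75 hours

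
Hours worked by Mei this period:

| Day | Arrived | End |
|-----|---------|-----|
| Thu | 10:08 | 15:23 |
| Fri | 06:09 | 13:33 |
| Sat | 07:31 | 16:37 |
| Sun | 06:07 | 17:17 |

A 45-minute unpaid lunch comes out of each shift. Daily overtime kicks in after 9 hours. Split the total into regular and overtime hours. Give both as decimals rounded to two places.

Thu: 10:08–15:23 = 5 h 15 min; less 45 min break → 4 h 30 min
Fri: 06:09–13:33 = 7 h 24 min; less 45 min break → 6 h 39 min
Sat: 07:31–16:37 = 9 h 6 min; less 45 min break → 8 h 21 min
Sun: 06:07–17:17 = 11 h 10 min; less 45 min break → 10 h 25 min
Thu reg 4 h 30 min / OT 0 h 0 min; Fri reg 6 h 39 min / OT 0 h 0 min; Sat reg 8 h 21 min / OT 0 h 0 min; Sun reg 9 h 0 min / OT 1 h 25 min.
Totals: regular 28 h 30 min, overtime 1 h 25 min.

Regular 28.50 hours, overtime 1.42 hours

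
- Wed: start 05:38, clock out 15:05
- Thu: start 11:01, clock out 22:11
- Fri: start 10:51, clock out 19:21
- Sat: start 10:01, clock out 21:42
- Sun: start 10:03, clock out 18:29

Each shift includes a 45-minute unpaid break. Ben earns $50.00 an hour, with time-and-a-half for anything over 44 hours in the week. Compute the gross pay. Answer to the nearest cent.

$2311.25

Wed: 05:38–15:05 = 9 h 27 min; less 45 min break → 8 h 42 min
Thu: 11:01–22:11 = 11 h 10 min; less 45 min break → 10 h 25 min
Fri: 10:51–19:21 = 8 h 30 min; less 45 min break → 7 h 45 min
Sat: 10:01–21:42 = 11 h 41 min; less 45 min break → 10 h 56 min
Sun: 10:03–18:29 = 8 h 26 min; less 45 min break → 7 h 41 min
Total worked: 45 h 29 min = 2729 min.
Regular 44 h 0 min = 2640 min at $50.00/h; overtime 1 h 29 min = 89 min at $75.00/h.
Pay = (2640 × $50.00 + 89 × $75.00) ÷ 60 = $2311.25.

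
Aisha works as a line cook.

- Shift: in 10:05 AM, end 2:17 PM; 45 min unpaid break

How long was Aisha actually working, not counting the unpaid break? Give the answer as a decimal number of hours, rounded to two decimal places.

Shift: 10:05 AM–2:17 PM = 4 h 12 min; less 45 min break → 3 h 27 min

3.45 hours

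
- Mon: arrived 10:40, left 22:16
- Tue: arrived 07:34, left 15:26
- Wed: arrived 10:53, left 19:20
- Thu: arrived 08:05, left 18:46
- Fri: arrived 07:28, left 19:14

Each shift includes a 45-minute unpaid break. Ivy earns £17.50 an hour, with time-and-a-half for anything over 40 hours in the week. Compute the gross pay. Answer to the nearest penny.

Mon: 10:40–22:16 = 11 h 36 min; less 45 min break → 10 h 51 min
Tue: 07:34–15:26 = 7 h 52 min; less 45 min break → 7 h 7 min
Wed: 10:53–19:20 = 8 h 27 min; less 45 min break → 7 h 42 min
Thu: 08:05–18:46 = 10 h 41 min; less 45 min break → 9 h 56 min
Fri: 07:28–19:14 = 11 h 46 min; less 45 min break → 11 h 1 min
Total worked: 46 h 37 min = 2797 min.
Regular 40 h 0 min = 2400 min at £17.50/h; overtime 6 h 37 min = 397 min at £26.25/h.
Pay = (2400 × £17.50 + 397 × £26.25) ÷ 60 = £873.69.

£873.69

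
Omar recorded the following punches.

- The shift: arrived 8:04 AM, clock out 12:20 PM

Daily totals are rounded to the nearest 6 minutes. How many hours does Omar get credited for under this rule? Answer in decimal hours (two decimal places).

The shift: 8:04 AM–12:20 PM = 4 h 16 min → rounds to 4 h 18 min

4.30 hours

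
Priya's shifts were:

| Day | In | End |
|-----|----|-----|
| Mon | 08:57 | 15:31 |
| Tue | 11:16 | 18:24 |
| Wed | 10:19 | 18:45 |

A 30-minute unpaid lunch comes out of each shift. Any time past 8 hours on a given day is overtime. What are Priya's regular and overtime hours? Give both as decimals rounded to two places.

Mon: 08:57–15:31 = 6 h 34 min; less 30 min break → 6 h 4 min
Tue: 11:16–18:24 = 7 h 8 min; less 30 min break → 6 h 38 min
Wed: 10:19–18:45 = 8 h 26 min; less 30 min break → 7 h 56 min
Mon reg 6 h 4 min / OT 0 h 0 min; Tue reg 6 h 38 min / OT 0 h 0 min; Wed reg 7 h 56 min / OT 0 h 0 min.
Totals: regular 20 h 38 min, overtime 0 h 0 min.

Regular 20.63 hours, overtime 0.00 hours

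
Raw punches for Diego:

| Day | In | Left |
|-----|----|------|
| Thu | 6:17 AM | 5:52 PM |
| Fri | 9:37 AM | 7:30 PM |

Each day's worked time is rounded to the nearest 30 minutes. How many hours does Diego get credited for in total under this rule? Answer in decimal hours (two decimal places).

21.50 hours

Thu: 6:17 AM–5:52 PM = 11 h 35 min → rounds to 11 h 30 min
Fri: 9:37 AM–7:30 PM = 9 h 53 min → rounds to 10 h 0 min
Total credited: 21 h 30 min.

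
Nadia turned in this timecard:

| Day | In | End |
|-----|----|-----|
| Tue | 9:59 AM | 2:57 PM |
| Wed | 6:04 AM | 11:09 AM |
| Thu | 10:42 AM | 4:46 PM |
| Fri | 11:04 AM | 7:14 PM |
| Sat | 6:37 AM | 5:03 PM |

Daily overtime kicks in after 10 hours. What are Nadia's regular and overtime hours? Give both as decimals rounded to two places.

Regular 34.28 hours, overtime 0.43 hours

Tue: 9:59 AM–2:57 PM = 4 h 58 min
Wed: 6:04 AM–11:09 AM = 5 h 5 min
Thu: 10:42 AM–4:46 PM = 6 h 4 min
Fri: 11:04 AM–7:14 PM = 8 h 10 min
Sat: 6:37 AM–5:03 PM = 10 h 26 min
Tue reg 4 h 58 min / OT 0 h 0 min; Wed reg 5 h 5 min / OT 0 h 0 min; Thu reg 6 h 4 min / OT 0 h 0 min; Fri reg 8 h 10 min / OT 0 h 0 min; Sat reg 10 h 0 min / OT 0 h 26 min.
Totals: regular 34 h 17 min, overtime 0 h 26 min.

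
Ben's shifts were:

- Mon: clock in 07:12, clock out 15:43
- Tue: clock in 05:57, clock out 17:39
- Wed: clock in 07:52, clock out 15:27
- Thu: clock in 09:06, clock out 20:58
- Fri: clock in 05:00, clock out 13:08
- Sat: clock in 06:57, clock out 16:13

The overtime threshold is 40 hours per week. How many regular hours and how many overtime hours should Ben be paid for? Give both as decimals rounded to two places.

Mon: 07:12–15:43 = 8 h 31 min
Tue: 05:57–17:39 = 11 h 42 min
Wed: 07:52–15:27 = 7 h 35 min
Thu: 09:06–20:58 = 11 h 52 min
Fri: 05:00–13:08 = 8 h 8 min
Sat: 06:57–16:13 = 9 h 16 min
Total worked: 57 h 4 min = 57.07 h.
Threshold 40 h → overtime 17 h 4 min, regular 40 h 0 min.

Regular 40.00 hours, overtime 17.07 hours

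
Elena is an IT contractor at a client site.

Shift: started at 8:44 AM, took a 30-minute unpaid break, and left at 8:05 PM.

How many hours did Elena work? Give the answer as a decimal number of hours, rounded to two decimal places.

Shift: 8:44 AM–8:05 PM = 11 h 21 min; less 30 min break → 10 h 51 min

10.85 hours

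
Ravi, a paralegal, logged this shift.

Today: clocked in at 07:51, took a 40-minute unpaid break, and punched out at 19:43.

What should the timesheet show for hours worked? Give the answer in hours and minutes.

Today: 07:51–19:43 = 11 h 52 min; less 40 min break → 11 h 12 min

11 h 12 min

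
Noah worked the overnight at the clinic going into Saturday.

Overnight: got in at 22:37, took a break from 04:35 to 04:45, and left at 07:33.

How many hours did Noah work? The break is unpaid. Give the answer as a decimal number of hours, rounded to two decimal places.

8.77 hours

Overnight: 22:37 → midnight = 1 h 23 min; midnight → 07:33 = 7 h 33 min; span 8 h 56 min; less 10 min break → 8 h 46 min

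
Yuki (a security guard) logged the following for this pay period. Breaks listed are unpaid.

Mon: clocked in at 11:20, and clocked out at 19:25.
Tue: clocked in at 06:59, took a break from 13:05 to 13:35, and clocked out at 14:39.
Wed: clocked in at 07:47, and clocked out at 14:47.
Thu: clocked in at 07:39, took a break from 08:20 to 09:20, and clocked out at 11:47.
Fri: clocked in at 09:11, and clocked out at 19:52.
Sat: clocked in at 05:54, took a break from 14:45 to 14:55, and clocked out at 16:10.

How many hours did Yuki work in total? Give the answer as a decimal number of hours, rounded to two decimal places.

46.17 hours

Mon: 11:20–19:25 = 8 h 5 min
Tue: 06:59–14:39 = 7 h 40 min; less 30 min break → 7 h 10 min
Wed: 07:47–14:47 = 7 h 0 min
Thu: 07:39–11:47 = 4 h 8 min; less 60 min break → 3 h 8 min
Fri: 09:11–19:52 = 10 h 41 min
Sat: 05:54–16:10 = 10 h 16 min; less 10 min break → 10 h 6 min
Total: 8 h 5 min + 7 h 10 min + 7 h 0 min + 3 h 8 min + 10 h 41 min + 10 h 6 min = 46 h 10 min.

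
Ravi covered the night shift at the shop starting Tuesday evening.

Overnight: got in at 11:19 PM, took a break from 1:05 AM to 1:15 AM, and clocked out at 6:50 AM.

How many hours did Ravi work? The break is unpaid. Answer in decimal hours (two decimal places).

Overnight: 11:19 PM → midnight = 0 h 41 min; midnight → 6:50 AM = 6 h 50 min; span 7 h 31 min; less 10 min break → 7 h 21 min

7.35 hours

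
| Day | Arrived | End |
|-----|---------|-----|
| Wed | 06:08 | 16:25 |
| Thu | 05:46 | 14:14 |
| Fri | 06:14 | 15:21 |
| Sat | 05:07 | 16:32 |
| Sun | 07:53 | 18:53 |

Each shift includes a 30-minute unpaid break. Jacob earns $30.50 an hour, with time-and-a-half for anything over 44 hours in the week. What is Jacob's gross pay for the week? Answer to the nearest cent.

$1515.09

Wed: 06:08–16:25 = 10 h 17 min; less 30 min break → 9 h 47 min
Thu: 05:46–14:14 = 8 h 28 min; less 30 min break → 7 h 58 min
Fri: 06:14–15:21 = 9 h 7 min; less 30 min break → 8 h 37 min
Sat: 05:07–16:32 = 11 h 25 min; less 30 min break → 10 h 55 min
Sun: 07:53–18:53 = 11 h 0 min; less 30 min break → 10 h 30 min
Total worked: 47 h 47 min = 2867 min.
Regular 44 h 0 min = 2640 min at $30.50/h; overtime 3 h 47 min = 227 min at $45.75/h.
Pay = (2640 × $30.50 + 227 × $45.75) ÷ 60 = $1515.09.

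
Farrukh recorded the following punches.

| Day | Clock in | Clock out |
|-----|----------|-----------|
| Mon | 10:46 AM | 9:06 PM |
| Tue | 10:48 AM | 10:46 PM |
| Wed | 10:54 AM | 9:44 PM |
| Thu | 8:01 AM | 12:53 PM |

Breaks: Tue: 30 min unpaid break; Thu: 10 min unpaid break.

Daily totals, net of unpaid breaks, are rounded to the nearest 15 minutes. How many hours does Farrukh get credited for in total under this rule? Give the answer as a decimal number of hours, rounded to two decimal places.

37.25 hours

Mon: 10:46 AM–9:06 PM = 10 h 20 min → rounds to 10 h 15 min
Tue: 10:48 AM–10:46 PM = 11 h 58 min − 30 min = 11 h 28 min → rounds to 11 h 30 min
Wed: 10:54 AM–9:44 PM = 10 h 50 min → rounds to 10 h 45 min
Thu: 8:01 AM–12:53 PM = 4 h 52 min − 10 min = 4 h 42 min → rounds to 4 h 45 min
Total credited: 37 h 15 min.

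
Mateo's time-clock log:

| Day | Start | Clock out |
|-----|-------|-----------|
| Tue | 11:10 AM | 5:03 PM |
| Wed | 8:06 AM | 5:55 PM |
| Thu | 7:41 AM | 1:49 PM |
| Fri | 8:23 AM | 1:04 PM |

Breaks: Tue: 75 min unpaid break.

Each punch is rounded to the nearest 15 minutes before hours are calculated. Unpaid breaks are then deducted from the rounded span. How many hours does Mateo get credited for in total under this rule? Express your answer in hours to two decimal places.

Tue: in 11:10 AM→11:15 AM, out 5:03 PM→5:00 PM; 5 h 45 min − 75 min = 4 h 30 min
Wed: in 8:06 AM→8:00 AM, out 5:55 PM→6:00 PM; 10 h 0 min
Thu: in 7:41 AM→7:45 AM, out 1:49 PM→1:45 PM; 6 h 0 min
Fri: in 8:23 AM→8:30 AM, out 1:04 PM→1:00 PM; 4 h 30 min
Total credited: 25 h 0 min.

25.00 hours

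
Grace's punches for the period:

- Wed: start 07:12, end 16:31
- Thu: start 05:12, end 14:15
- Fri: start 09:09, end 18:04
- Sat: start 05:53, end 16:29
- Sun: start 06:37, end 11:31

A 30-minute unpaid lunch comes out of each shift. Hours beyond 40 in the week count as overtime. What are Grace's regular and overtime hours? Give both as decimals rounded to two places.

Wed: 07:12–16:31 = 9 h 19 min; less 30 min break → 8 h 49 min
Thu: 05:12–14:15 = 9 h 3 min; less 30 min break → 8 h 33 min
Fri: 09:09–18:04 = 8 h 55 min; less 30 min break → 8 h 25 min
Sat: 05:53–16:29 = 10 h 36 min; less 30 min break → 10 h 6 min
Sun: 06:37–11:31 = 4 h 54 min; less 30 min break → 4 h 24 min
Total worked: 40 h 17 min = 40.28 h.
Threshold 40 h → overtime 0 h 17 min, regular 40 h 0 min.

Regular 40.00 hours, overtime 0.28 hours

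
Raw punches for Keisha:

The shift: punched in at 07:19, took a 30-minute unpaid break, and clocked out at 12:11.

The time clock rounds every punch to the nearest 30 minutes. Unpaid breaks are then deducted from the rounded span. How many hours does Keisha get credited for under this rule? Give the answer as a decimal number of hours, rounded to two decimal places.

The shift: in 07:19→07:30, out 12:11→12:00; 4 h 30 min − 30 min = 4 h 0 min

4.00 hours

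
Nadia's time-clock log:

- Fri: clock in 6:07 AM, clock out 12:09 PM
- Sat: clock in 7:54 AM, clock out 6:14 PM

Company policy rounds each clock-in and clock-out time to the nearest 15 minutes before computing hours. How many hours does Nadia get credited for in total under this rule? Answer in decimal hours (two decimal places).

Fri: in 6:07 AM→6:00 AM, out 12:09 PM→12:15 PM; 6 h 15 min
Sat: in 7:54 AM→8:00 AM, out 6:14 PM→6:15 PM; 10 h 15 min
Total credited: 16 h 30 min.

16.50 hours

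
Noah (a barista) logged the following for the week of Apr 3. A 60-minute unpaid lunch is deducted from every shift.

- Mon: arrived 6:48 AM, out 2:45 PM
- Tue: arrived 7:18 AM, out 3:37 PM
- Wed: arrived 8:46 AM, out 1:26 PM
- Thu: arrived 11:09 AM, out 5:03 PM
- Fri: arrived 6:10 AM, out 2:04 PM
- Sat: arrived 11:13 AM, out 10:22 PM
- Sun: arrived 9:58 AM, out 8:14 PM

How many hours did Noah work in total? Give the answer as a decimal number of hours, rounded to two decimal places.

49.15 hours

Mon: 6:48 AM–2:45 PM = 7 h 57 min; less 60 min break → 6 h 57 min
Tue: 7:18 AM–3:37 PM = 8 h 19 min; less 60 min break → 7 h 19 min
Wed: 8:46 AM–1:26 PM = 4 h 40 min; less 60 min break → 3 h 40 min
Thu: 11:09 AM–5:03 PM = 5 h 54 min; less 60 min break → 4 h 54 min
Fri: 6:10 AM–2:04 PM = 7 h 54 min; less 60 min break → 6 h 54 min
Sat: 11:13 AM–10:22 PM = 11 h 9 min; less 60 min break → 10 h 9 min
Sun: 9:58 AM–8:14 PM = 10 h 16 min; less 60 min break → 9 h 16 min
Total: 6 h 57 min + 7 h 19 min + 3 h 40 min + 4 h 54 min + 6 h 54 min + 10 h 9 min + 9 h 16 min = 49 h 9 min.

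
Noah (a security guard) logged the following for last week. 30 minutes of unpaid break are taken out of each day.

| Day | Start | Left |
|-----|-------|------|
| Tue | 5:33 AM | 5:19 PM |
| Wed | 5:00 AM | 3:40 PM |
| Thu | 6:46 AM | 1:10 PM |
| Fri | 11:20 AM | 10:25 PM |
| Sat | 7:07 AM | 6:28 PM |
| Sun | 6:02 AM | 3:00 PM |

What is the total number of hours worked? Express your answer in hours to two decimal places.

Tue: 5:33 AM–5:19 PM = 11 h 46 min; less 30 min break → 11 h 16 min
Wed: 5:00 AM–3:40 PM = 10 h 40 min; less 30 min break → 10 h 10 min
Thu: 6:46 AM–1:10 PM = 6 h 24 min; less 30 min break → 5 h 54 min
Fri: 11:20 AM–10:25 PM = 11 h 5 min; less 30 min break → 10 h 35 min
Sat: 7:07 AM–6:28 PM = 11 h 21 min; less 30 min break → 10 h 51 min
Sun: 6:02 AM–3:00 PM = 8 h 58 min; less 30 min break → 8 h 28 min
Total: 11 h 16 min + 10 h 10 min + 5 h 54 min + 10 h 35 min + 10 h 51 min + 8 h 28 min = 57 h 14 min.

57.23 hours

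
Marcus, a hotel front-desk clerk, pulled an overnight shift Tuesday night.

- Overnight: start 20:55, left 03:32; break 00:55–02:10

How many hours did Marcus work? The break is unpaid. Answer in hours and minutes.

Overnight: 20:55 → midnight = 3 h 5 min; midnight → 03:32 = 3 h 32 min; span 6 h 37 min; less 75 min break → 5 h 22 min

5 h 22 min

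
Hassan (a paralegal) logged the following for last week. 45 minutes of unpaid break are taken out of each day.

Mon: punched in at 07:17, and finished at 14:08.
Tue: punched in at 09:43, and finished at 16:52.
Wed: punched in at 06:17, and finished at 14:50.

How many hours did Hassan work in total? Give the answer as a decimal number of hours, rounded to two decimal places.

20.30 hours

Mon: 07:17–14:08 = 6 h 51 min; less 45 min break → 6 h 6 min
Tue: 09:43–16:52 = 7 h 9 min; less 45 min break → 6 h 24 min
Wed: 06:17–14:50 = 8 h 33 min; less 45 min break → 7 h 48 min
Total: 6 h 6 min + 6 h 24 min + 7 h 48 min = 20 h 18 min.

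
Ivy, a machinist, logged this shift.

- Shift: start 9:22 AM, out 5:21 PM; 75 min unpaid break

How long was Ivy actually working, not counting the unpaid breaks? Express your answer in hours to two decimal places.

6.73 hours

Shift: 9:22 AM–5:21 PM = 7 h 59 min; less 75 min break → 6 h 44 min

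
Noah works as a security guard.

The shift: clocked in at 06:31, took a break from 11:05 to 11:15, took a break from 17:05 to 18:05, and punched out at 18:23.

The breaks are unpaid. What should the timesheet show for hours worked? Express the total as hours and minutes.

10 h 42 min

The shift: 06:31–18:23 = 11 h 52 min; less 70 min break → 10 h 42 min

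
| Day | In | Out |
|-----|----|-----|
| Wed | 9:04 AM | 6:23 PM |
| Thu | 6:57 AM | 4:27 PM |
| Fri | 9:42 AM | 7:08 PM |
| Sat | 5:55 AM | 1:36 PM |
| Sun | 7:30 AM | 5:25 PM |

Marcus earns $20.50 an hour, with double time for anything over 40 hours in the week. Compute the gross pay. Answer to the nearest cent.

$1059.85

Wed: 9:04 AM–6:23 PM = 9 h 19 min
Thu: 6:57 AM–4:27 PM = 9 h 30 min
Fri: 9:42 AM–7:08 PM = 9 h 26 min
Sat: 5:55 AM–1:36 PM = 7 h 41 min
Sun: 7:30 AM–5:25 PM = 9 h 55 min
Total worked: 45 h 51 min = 2751 min.
Regular 40 h 0 min = 2400 min at $20.50/h; overtime 5 h 51 min = 351 min at $41.00/h.
Pay = (2400 × $20.50 + 351 × $41.00) ÷ 60 = $1059.85.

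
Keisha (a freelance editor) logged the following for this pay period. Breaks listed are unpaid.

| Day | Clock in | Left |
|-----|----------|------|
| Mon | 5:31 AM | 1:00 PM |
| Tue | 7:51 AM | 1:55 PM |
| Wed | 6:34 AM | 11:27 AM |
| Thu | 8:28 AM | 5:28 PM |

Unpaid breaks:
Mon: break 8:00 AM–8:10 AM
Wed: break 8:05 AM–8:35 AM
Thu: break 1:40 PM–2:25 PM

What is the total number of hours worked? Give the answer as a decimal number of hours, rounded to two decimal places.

26.02 hours

Mon: 5:31 AM–1:00 PM = 7 h 29 min; less 10 min break → 7 h 19 min
Tue: 7:51 AM–1:55 PM = 6 h 4 min
Wed: 6:34 AM–11:27 AM = 4 h 53 min; less 30 min break → 4 h 23 min
Thu: 8:28 AM–5:28 PM = 9 h 0 min; less 45 min break → 8 h 15 min
Total: 7 h 19 min + 6 h 4 min + 4 h 23 min + 8 h 15 min = 26 h 1 min.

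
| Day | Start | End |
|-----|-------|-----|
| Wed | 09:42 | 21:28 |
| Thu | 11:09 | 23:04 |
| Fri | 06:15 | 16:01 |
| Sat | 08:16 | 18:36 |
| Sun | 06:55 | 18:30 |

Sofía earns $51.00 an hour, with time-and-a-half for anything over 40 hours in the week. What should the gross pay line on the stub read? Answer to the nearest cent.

Wed: 09:42–21:28 = 11 h 46 min
Thu: 11:09–23:04 = 11 h 55 min
Fri: 06:15–16:01 = 9 h 46 min
Sat: 08:16–18:36 = 10 h 20 min
Sun: 06:55–18:30 = 11 h 35 min
Total worked: 55 h 22 min = 3322 min.
Regular 40 h 0 min = 2400 min at $51.00/h; overtime 15 h 22 min = 922 min at $76.50/h.
Pay = (2400 × $51.00 + 922 × $76.50) ÷ 60 = $3215.55.

$3215.55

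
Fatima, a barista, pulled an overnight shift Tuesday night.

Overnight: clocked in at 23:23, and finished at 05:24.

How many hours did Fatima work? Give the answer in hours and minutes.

Overnight: 23:23 → midnight = 0 h 37 min; midnight → 05:24 = 5 h 24 min; span 6 h 1 min

6 h 1 min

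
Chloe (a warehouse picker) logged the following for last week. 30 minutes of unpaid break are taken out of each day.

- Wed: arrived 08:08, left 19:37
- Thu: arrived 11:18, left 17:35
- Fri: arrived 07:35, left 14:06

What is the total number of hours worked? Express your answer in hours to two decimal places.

22.78 hours

Wed: 08:08–19:37 = 11 h 29 min; less 30 min break → 10 h 59 min
Thu: 11:18–17:35 = 6 h 17 min; less 30 min break → 5 h 47 min
Fri: 07:35–14:06 = 6 h 31 min; less 30 min break → 6 h 1 min
Total: 10 h 59 min + 5 h 47 min + 6 h 1 min = 22 h 47 min.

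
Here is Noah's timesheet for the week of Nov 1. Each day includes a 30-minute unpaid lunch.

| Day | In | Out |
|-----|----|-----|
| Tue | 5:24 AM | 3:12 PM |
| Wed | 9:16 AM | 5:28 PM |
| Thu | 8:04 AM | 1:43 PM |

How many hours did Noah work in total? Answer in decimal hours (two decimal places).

Tue: 5:24 AM–3:12 PM = 9 h 48 min; less 30 min break → 9 h 18 min
Wed: 9:16 AM–5:28 PM = 8 h 12 min; less 30 min break → 7 h 42 min
Thu: 8:04 AM–1:43 PM = 5 h 39 min; less 30 min break → 5 h 9 min
Total: 9 h 18 min + 7 h 42 min + 5 h 9 min = 22 h 9 min.

22.15 hours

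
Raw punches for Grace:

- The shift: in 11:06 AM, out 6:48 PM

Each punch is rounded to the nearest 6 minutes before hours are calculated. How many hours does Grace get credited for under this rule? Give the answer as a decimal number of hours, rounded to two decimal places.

7.70 hours

The shift: in 11:06 AM→11:06 AM, out 6:48 PM→6:48 PM; 7 h 42 min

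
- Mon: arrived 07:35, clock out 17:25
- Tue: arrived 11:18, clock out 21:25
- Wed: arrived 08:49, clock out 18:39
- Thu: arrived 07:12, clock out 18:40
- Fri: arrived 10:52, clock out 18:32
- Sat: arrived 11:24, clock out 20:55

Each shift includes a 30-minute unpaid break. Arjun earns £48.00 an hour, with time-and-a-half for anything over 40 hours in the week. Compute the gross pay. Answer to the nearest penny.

£3031.20

Mon: 07:35–17:25 = 9 h 50 min; less 30 min break → 9 h 20 min
Tue: 11:18–21:25 = 10 h 7 min; less 30 min break → 9 h 37 min
Wed: 08:49–18:39 = 9 h 50 min; less 30 min break → 9 h 20 min
Thu: 07:12–18:40 = 11 h 28 min; less 30 min break → 10 h 58 min
Fri: 10:52–18:32 = 7 h 40 min; less 30 min break → 7 h 10 min
Sat: 11:24–20:55 = 9 h 31 min; less 30 min break → 9 h 1 min
Total worked: 55 h 26 min = 3326 min.
Regular 40 h 0 min = 2400 min at £48.00/h; overtime 15 h 26 min = 926 min at £72.00/h.
Pay = (2400 × £48.00 + 926 × £72.00) ÷ 60 = £3031.20.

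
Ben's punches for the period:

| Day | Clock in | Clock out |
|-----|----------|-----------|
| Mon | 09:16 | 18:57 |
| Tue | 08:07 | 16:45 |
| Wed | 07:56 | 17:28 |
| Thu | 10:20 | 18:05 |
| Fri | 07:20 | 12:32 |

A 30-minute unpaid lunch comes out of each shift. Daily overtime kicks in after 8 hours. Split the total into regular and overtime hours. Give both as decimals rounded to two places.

Regular 35.95 hours, overtime 2.35 hours

Mon: 09:16–18:57 = 9 h 41 min; less 30 min break → 9 h 11 min
Tue: 08:07–16:45 = 8 h 38 min; less 30 min break → 8 h 8 min
Wed: 07:56–17:28 = 9 h 32 min; less 30 min break → 9 h 2 min
Thu: 10:20–18:05 = 7 h 45 min; less 30 min break → 7 h 15 min
Fri: 07:20–12:32 = 5 h 12 min; less 30 min break → 4 h 42 min
Mon reg 8 h 0 min / OT 1 h 11 min; Tue reg 8 h 0 min / OT 0 h 8 min; Wed reg 8 h 0 min / OT 1 h 2 min; Thu reg 7 h 15 min / OT 0 h 0 min; Fri reg 4 h 42 min / OT 0 h 0 min.
Totals: regular 35 h 57 min, overtime 2 h 21 min.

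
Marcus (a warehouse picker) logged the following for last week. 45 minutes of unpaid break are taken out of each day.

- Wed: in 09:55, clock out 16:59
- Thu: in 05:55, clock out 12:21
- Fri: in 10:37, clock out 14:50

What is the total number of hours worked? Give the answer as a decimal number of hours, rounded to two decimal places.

Wed: 09:55–16:59 = 7 h 4 min; less 45 min break → 6 h 19 min
Thu: 05:55–12:21 = 6 h 26 min; less 45 min break → 5 h 41 min
Fri: 10:37–14:50 = 4 h 13 min; less 45 min break → 3 h 28 min
Total: 6 h 19 min + 5 h 41 min + 3 h 28 min = 15 h 28 min.

15.47 hours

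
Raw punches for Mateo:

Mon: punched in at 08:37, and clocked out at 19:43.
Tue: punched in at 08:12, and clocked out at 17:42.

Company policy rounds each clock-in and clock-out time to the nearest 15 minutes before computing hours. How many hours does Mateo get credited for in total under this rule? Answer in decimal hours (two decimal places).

20.75 hours

Mon: in 08:37→08:30, out 19:43→19:45; 11 h 15 min
Tue: in 08:12→08:15, out 17:42→17:45; 9 h 30 min
Total credited: 20 h 45 min.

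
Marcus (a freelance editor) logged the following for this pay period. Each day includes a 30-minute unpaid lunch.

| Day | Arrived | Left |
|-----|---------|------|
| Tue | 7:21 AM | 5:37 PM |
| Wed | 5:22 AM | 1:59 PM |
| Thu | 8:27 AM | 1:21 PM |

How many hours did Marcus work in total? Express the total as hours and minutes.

22 h 17 min

Tue: 7:21 AM–5:37 PM = 10 h 16 min; less 30 min break → 9 h 46 min
Wed: 5:22 AM–1:59 PM = 8 h 37 min; less 30 min break → 8 h 7 min
Thu: 8:27 AM–1:21 PM = 4 h 54 min; less 30 min break → 4 h 24 min
Total: 9 h 46 min + 8 h 7 min + 4 h 24 min = 22 h 17 min.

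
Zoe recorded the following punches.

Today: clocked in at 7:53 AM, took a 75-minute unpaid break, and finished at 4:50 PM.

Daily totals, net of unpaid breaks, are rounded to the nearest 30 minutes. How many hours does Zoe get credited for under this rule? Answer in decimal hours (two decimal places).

7.50 hours

Today: 7:53 AM–4:50 PM = 8 h 57 min − 75 min = 7 h 42 min → rounds to 7 h 30 min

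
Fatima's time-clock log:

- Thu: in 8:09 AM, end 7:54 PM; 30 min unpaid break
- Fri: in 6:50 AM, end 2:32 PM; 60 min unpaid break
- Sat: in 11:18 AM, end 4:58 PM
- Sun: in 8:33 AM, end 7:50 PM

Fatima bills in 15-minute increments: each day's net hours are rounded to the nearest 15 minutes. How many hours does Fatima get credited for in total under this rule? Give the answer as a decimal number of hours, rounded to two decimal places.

Thu: 8:09 AM–7:54 PM = 11 h 45 min − 30 min = 11 h 15 min → rounds to 11 h 15 min
Fri: 6:50 AM–2:32 PM = 7 h 42 min − 60 min = 6 h 42 min → rounds to 6 h 45 min
Sat: 11:18 AM–4:58 PM = 5 h 40 min → rounds to 5 h 45 min
Sun: 8:33 AM–7:50 PM = 11 h 17 min → rounds to 11 h 15 min
Total credited: 35 h 0 min.

35.00 hours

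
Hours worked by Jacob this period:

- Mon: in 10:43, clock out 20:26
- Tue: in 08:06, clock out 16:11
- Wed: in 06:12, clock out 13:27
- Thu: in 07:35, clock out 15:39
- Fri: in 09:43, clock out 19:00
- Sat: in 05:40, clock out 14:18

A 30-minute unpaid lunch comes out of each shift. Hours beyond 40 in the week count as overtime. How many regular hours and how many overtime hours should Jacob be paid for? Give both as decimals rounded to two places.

Regular 40.00 hours, overtime 8.03 hours

Mon: 10:43–20:26 = 9 h 43 min; less 30 min break → 9 h 13 min
Tue: 08:06–16:11 = 8 h 5 min; less 30 min break → 7 h 35 min
Wed: 06:12–13:27 = 7 h 15 min; less 30 min break → 6 h 45 min
Thu: 07:35–15:39 = 8 h 4 min; less 30 min break → 7 h 34 min
Fri: 09:43–19:00 = 9 h 17 min; less 30 min break → 8 h 47 min
Sat: 05:40–14:18 = 8 h 38 min; less 30 min break → 8 h 8 min
Total worked: 48 h 2 min = 48.03 h.
Threshold 40 h → overtime 8 h 2 min, regular 40 h 0 min.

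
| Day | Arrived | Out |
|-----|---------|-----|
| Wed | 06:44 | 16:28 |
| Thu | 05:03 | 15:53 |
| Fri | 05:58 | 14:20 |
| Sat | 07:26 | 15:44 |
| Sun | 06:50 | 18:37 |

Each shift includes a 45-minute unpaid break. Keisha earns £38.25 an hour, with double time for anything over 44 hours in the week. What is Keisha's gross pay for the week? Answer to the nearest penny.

Wed: 06:44–16:28 = 9 h 44 min; less 45 min break → 8 h 59 min
Thu: 05:03–15:53 = 10 h 50 min; less 45 min break → 10 h 5 min
Fri: 05:58–14:20 = 8 h 22 min; less 45 min break → 7 h 37 min
Sat: 07:26–15:44 = 8 h 18 min; less 45 min break → 7 h 33 min
Sun: 06:50–18:37 = 11 h 47 min; less 45 min break → 11 h 2 min
Total worked: 45 h 16 min = 2716 min.
Regular 44 h 0 min = 2640 min at £38.25/h; overtime 1 h 16 min = 76 min at £76.50/h.
Pay = (2640 × £38.25 + 76 × £76.50) ÷ 60 = £1779.90.

£1779.90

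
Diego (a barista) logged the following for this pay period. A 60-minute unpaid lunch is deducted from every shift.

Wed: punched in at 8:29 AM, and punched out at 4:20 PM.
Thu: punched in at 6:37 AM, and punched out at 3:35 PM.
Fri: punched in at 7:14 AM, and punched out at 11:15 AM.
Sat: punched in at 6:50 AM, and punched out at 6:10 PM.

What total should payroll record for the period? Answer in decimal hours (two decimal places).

28.17 hours

Wed: 8:29 AM–4:20 PM = 7 h 51 min; less 60 min break → 6 h 51 min
Thu: 6:37 AM–3:35 PM = 8 h 58 min; less 60 min break → 7 h 58 min
Fri: 7:14 AM–11:15 AM = 4 h 1 min; less 60 min break → 3 h 1 min
Sat: 6:50 AM–6:10 PM = 11 h 20 min; less 60 min break → 10 h 20 min
Total: 6 h 51 min + 7 h 58 min + 3 h 1 min + 10 h 20 min = 28 h 10 min.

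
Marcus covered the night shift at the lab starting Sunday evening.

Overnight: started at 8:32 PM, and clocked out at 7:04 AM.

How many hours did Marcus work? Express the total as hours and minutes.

Overnight: 8:32 PM → midnight = 3 h 28 min; midnight → 7:04 AM = 7 h 4 min; span 10 h 32 min

10 h 32 min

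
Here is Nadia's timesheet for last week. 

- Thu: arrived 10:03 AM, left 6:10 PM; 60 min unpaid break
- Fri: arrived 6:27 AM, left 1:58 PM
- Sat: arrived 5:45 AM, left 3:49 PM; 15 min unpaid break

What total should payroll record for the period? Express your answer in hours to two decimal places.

Thu: 10:03 AM–6:10 PM = 8 h 7 min; less 60 min break → 7 h 7 min
Fri: 6:27 AM–1:58 PM = 7 h 31 min
Sat: 5:45 AM–3:49 PM = 10 h 4 min; less 15 min break → 9 h 49 min
Total: 7 h 7 min + 7 h 31 min + 9 h 49 min = 24 h 27 min.

24.45 hours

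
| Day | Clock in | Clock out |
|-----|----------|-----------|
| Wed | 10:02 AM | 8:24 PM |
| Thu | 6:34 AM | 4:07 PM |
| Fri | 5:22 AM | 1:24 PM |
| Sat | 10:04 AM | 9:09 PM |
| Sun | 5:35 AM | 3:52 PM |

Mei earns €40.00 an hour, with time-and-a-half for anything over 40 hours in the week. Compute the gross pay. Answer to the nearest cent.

€2159.00

Wed: 10:02 AM–8:24 PM = 10 h 22 min
Thu: 6:34 AM–4:07 PM = 9 h 33 min
Fri: 5:22 AM–1:24 PM = 8 h 2 min
Sat: 10:04 AM–9:09 PM = 11 h 5 min
Sun: 5:35 AM–3:52 PM = 10 h 17 min
Total worked: 49 h 19 min = 2959 min.
Regular 40 h 0 min = 2400 min at €40.00/h; overtime 9 h 19 min = 559 min at €60.00/h.
Pay = (2400 × €40.00 + 559 × €60.00) ÷ 60 = €2159.00.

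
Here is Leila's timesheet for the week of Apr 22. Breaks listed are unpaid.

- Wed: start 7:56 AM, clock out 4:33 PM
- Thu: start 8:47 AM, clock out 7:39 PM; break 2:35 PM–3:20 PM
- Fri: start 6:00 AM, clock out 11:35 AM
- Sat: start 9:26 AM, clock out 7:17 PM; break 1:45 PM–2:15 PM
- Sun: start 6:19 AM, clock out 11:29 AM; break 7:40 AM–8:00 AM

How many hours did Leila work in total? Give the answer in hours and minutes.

Wed: 7:56 AM–4:33 PM = 8 h 37 min
Thu: 8:47 AM–7:39 PM = 10 h 52 min; less 45 min break → 10 h 7 min
Fri: 6:00 AM–11:35 AM = 5 h 35 min
Sat: 9:26 AM–7:17 PM = 9 h 51 min; less 30 min break → 9 h 21 min
Sun: 6:19 AM–11:29 AM = 5 h 10 min; less 20 min break → 4 h 50 min
Total: 8 h 37 min + 10 h 7 min + 5 h 35 min + 9 h 21 min + 4 h 50 min = 38 h 30 min.

38 h 30 min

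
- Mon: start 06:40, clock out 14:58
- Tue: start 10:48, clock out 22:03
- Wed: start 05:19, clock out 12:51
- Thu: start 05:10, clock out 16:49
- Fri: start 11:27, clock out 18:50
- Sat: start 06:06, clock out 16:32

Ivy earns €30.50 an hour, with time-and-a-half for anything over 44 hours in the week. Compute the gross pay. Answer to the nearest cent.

€1916.16

Mon: 06:40–14:58 = 8 h 18 min
Tue: 10:48–22:03 = 11 h 15 min
Wed: 05:19–12:51 = 7 h 32 min
Thu: 05:10–16:49 = 11 h 39 min
Fri: 11:27–18:50 = 7 h 23 min
Sat: 06:06–16:32 = 10 h 26 min
Total worked: 56 h 33 min = 3393 min.
Regular 44 h 0 min = 2640 min at €30.50/h; overtime 12 h 33 min = 753 min at €45.75/h.
Pay = (2640 × €30.50 + 753 × €45.75) ÷ 60 = €1916.16.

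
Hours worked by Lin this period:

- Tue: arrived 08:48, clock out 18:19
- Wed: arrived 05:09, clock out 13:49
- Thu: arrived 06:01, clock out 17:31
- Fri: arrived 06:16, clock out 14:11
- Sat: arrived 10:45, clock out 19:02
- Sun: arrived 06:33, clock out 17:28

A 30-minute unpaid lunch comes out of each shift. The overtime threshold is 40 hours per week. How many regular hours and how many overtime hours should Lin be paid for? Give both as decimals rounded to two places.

Tue: 08:48–18:19 = 9 h 31 min; less 30 min break → 9 h 1 min
Wed: 05:09–13:49 = 8 h 40 min; less 30 min break → 8 h 10 min
Thu: 06:01–17:31 = 11 h 30 min; less 30 min break → 11 h 0 min
Fri: 06:16–14:11 = 7 h 55 min; less 30 min break → 7 h 25 min
Sat: 10:45–19:02 = 8 h 17 min; less 30 min break → 7 h 47 min
Sun: 06:33–17:28 = 10 h 55 min; less 30 min break → 10 h 25 min
Total worked: 53 h 48 min = 53.80 h.
Threshold 40 h → overtime 13 h 48 min, regular 40 h 0 min.

Regular 40.00 hours, overtime 13.80 hours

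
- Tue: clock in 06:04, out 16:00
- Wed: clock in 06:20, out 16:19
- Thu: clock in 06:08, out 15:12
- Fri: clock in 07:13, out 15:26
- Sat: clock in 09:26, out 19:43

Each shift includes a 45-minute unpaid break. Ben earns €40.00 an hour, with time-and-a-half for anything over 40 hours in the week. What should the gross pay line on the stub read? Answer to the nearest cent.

Tue: 06:04–16:00 = 9 h 56 min; less 45 min break → 9 h 11 min
Wed: 06:20–16:19 = 9 h 59 min; less 45 min break → 9 h 14 min
Thu: 06:08–15:12 = 9 h 4 min; less 45 min break → 8 h 19 min
Fri: 07:13–15:26 = 8 h 13 min; less 45 min break → 7 h 28 min
Sat: 09:26–19:43 = 10 h 17 min; less 45 min break → 9 h 32 min
Total worked: 43 h 44 min = 2624 min.
Regular 40 h 0 min = 2400 min at €40.00/h; overtime 3 h 44 min = 224 min at €60.00/h.
Pay = (2400 × €40.00 + 224 × €60.00) ÷ 60 = €1824.00.

€1824.00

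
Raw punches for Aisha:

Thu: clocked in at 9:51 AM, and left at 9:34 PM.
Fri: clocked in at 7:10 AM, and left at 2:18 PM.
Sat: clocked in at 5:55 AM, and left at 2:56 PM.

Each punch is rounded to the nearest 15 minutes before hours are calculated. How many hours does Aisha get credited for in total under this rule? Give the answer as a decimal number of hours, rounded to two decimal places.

Thu: in 9:51 AM→9:45 AM, out 9:34 PM→9:30 PM; 11 h 45 min
Fri: in 7:10 AM→7:15 AM, out 2:18 PM→2:15 PM; 7 h 0 min
Sat: in 5:55 AM→6:00 AM, out 2:56 PM→3:00 PM; 9 h 0 min
Total credited: 27 h 45 min.

27.75 hours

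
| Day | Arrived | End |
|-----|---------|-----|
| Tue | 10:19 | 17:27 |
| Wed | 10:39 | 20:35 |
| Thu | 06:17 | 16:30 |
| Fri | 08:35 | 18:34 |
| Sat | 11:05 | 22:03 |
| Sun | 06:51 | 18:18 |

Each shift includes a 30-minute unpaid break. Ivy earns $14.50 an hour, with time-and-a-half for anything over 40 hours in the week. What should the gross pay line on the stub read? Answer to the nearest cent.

$942.86

Tue: 10:19–17:27 = 7 h 8 min; less 30 min break → 6 h 38 min
Wed: 10:39–20:35 = 9 h 56 min; less 30 min break → 9 h 26 min
Thu: 06:17–16:30 = 10 h 13 min; less 30 min break → 9 h 43 min
Fri: 08:35–18:34 = 9 h 59 min; less 30 min break → 9 h 29 min
Sat: 11:05–22:03 = 10 h 58 min; less 30 min break → 10 h 28 min
Sun: 06:51–18:18 = 11 h 27 min; less 30 min break → 10 h 57 min
Total worked: 56 h 41 min = 3401 min.
Regular 40 h 0 min = 2400 min at $14.50/h; overtime 16 h 41 min = 1001 min at $21.75/h.
Pay = (2400 × $14.50 + 1001 × $21.75) ÷ 60 = $942.86.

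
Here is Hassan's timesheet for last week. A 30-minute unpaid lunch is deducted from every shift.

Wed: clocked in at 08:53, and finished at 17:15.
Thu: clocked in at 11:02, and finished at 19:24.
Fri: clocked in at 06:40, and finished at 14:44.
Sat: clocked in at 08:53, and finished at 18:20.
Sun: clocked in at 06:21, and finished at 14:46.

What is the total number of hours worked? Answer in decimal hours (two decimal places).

40.17 hours

Wed: 08:53–17:15 = 8 h 22 min; less 30 min break → 7 h 52 min
Thu: 11:02–19:24 = 8 h 22 min; less 30 min break → 7 h 52 min
Fri: 06:40–14:44 = 8 h 4 min; less 30 min break → 7 h 34 min
Sat: 08:53–18:20 = 9 h 27 min; less 30 min break → 8 h 57 min
Sun: 06:21–14:46 = 8 h 25 min; less 30 min break → 7 h 55 min
Total: 7 h 52 min + 7 h 52 min + 7 h 34 min + 8 h 57 min + 7 h 55 min = 40 h 10 min.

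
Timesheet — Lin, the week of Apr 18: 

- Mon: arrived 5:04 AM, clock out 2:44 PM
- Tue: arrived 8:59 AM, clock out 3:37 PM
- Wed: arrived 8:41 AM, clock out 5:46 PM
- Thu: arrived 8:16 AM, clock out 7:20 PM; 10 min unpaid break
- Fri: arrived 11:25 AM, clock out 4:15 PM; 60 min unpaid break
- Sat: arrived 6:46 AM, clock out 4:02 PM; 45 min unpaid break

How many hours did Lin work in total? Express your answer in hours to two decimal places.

Mon: 5:04 AM–2:44 PM = 9 h 40 min
Tue: 8:59 AM–3:37 PM = 6 h 38 min
Wed: 8:41 AM–5:46 PM = 9 h 5 min
Thu: 8:16 AM–7:20 PM = 11 h 4 min; less 10 min break → 10 h 54 min
Fri: 11:25 AM–4:15 PM = 4 h 50 min; less 60 min break → 3 h 50 min
Sat: 6:46 AM–4:02 PM = 9 h 16 min; less 45 min break → 8 h 31 min
Total: 9 h 40 min + 6 h 38 min + 9 h 5 min + 10 h 54 min + 3 h 50 min + 8 h 31 min = 48 h 38 min.

48.63 hours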